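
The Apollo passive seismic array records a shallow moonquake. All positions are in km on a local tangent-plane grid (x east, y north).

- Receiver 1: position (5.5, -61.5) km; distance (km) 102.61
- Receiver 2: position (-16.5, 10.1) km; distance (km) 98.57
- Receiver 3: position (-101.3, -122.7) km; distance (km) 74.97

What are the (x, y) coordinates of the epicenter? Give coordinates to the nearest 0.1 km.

-96.2 km east, -47.9 km north

Circle about each station: (x − 5.5)² + (y + 61.5)² = 102.61²; (x + 16.5)² + (y − 10.1)² = 98.57²; (x + 101.3)² + (y + 122.7)² = 74.97².
Subtracting pairs of circle equations eliminates x²+y² and gives linear equations (the radical axes):
-44.0 x + 143.2 y = -2625.47
-213.6 x − 122.4 y = 26412.79
Solving the 2×2 system: x ≈ -96.2, y ≈ -47.9 km.
Check against Receiver 1 (with the unrounded x, y): √((x − 5.5)²+(y + 61.5)²) = 102.62 ≈ 102.61 km. ✓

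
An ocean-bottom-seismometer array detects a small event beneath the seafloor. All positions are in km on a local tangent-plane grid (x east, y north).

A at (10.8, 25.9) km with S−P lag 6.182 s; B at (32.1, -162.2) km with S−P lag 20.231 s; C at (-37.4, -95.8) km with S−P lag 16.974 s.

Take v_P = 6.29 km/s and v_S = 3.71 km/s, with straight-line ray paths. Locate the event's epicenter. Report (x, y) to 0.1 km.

66.1 km east, 17.6 km north

Distance from S−P lag: d = Δt · v_P v_S / (v_P − v_S) = Δt · (6.29·3.71)/(6.29−3.71) ≈ 9.0449·Δt.
So d_A = 55.92, d_B = 182.99, d_C = 153.53 km.
Circle about each station: (x − 10.8)² + (y − 25.9)² = 55.92²; (x − 32.1)² + (y + 162.2)² = 182.99²; (x + 37.4)² + (y + 95.8)² = 153.53².
Subtracting pairs of circle equations eliminates x²+y² and gives linear equations (the radical axes):
42.6 x − 376.2 y = -3806.49
-96.4 x − 243.4 y = -10655.46
Solving the 2×2 system: x ≈ 66.1, y ≈ 17.6 km.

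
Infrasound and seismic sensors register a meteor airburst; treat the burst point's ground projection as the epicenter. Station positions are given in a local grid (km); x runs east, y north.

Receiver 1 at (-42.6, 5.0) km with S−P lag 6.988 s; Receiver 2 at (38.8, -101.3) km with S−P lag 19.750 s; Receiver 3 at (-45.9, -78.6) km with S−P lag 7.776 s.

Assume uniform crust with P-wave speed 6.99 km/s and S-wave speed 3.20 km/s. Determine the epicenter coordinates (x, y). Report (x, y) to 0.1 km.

x ≈ -56.3 km, y ≈ -33.9 km

Distance from S−P lag: d = Δt · v_P v_S / (v_P − v_S) = Δt · (6.99·3.20)/(6.99−3.20) ≈ 5.9018·Δt.
So d_Receiver 1 = 41.24, d_Receiver 2 = 116.56, d_Receiver 3 = 45.89 km.
Circle about each station: (x + 42.6)² + (y − 5.0)² = 41.24²; (x − 38.8)² + (y + 101.3)² = 116.56²; (x + 45.9)² + (y + 78.6)² = 45.89².
Subtracting the Receiver 1 equation from the Receiver 2 and Receiver 3 equations removes the quadratic terms:
162.8 x − 212.6 y = -1958.13
-6.6 x − 167.2 y = 6039.86
Solving the 2×2 system: x ≈ -56.3, y ≈ -33.9 km.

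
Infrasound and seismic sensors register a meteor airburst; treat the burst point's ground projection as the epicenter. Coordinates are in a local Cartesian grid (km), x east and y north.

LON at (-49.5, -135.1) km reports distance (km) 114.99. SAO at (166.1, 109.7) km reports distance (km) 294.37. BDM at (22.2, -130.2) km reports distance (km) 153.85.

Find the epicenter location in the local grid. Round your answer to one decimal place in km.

-93.6 km east, -28.9 km north

Circle about each station: (x + 49.5)² + (y + 135.1)² = 114.99²; (x − 166.1)² + (y − 109.7)² = 294.37²; (x − 22.2)² + (y + 130.2)² = 153.85².
Subtracting pairs of circle equations eliminates x²+y² and gives linear equations (the radical axes):
431.2 x + 489.6 y = -54509.96
143.4 x + 9.8 y = -13704.50
Solving the 2×2 system: x ≈ -93.6, y ≈ -28.9 km.
Check against LON (with the unrounded x, y): √((x + 49.5)²+(y + 135.1)²) = 114.98 ≈ 114.99 km. ✓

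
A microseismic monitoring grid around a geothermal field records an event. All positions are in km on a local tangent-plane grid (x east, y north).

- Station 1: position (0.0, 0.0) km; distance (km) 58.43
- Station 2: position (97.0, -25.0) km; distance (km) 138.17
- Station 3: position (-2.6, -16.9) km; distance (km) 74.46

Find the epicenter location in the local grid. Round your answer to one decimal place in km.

Circle about each station: x² + y² = 58.43²; (x − 97.0)² + (y + 25.0)² = 138.17²; (x + 2.6)² + (y + 16.9)² = 74.46².
Subtracting the Station 1 equation from the Station 2 and Station 3 equations removes the quadratic terms:
194.0 x − 50.0 y = -5642.88
-5.2 x − 33.8 y = -1837.86
Solving the 2×2 system: x ≈ -14.5, y ≈ 56.6 km.

-14.5 km east, 56.6 km north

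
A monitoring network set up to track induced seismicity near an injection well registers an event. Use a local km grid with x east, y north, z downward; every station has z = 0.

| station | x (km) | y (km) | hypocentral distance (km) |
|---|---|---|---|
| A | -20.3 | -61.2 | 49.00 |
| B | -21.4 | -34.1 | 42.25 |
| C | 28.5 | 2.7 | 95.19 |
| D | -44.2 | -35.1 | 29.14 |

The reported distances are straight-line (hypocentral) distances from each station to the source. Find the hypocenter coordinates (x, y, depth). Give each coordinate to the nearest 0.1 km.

x ≈ -53.2 km, y ≈ -37.6 km, depth ≈ 27.6 km

Each station gives a sphere (x−x_i)² + (y−y_i)² + z² = d_i² (stations at z=0).
Subtracting the A sphere from B and C: z² cancels, leaving linear equations in x and y:
-2.2 x + 54.2 y = -1920.82
97.6 x + 127.8 y = -9998.13
Solving: x ≈ -53.206, y ≈ -37.599 km (keep extra digits for the depth step; rounded: -53.2, -37.6).
Then from the A sphere: z² = 49.00² − (x + 20.3)² − (y + 61.2)² with x = -53.206, y = -37.599, so z ≈ 27.590 ≈ 27.6 km.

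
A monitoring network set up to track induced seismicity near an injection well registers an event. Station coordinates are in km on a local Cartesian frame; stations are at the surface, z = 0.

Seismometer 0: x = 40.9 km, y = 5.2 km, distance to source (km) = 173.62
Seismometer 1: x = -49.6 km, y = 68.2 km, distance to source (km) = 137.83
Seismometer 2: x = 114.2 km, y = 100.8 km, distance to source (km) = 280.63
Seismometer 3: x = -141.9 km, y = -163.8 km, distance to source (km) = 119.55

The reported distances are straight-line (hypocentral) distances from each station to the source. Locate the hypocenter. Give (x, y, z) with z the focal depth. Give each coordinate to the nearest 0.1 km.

x ≈ -124.0 km, y ≈ -46.7 km, depth ≈ 16.1 km

Each station gives a sphere (x−x_i)² + (y−y_i)² + z² = d_i² (stations at z=0).
Subtracting the Seismometer 0 sphere from Seismometer 1 and Seismometer 2: z² cancels, leaving linear equations in x and y:
-181.0 x + 126.0 y = 16558.35
146.6 x + 191.2 y = -27106.86
Solving: x ≈ -123.993, y ≈ -46.702 km (keep extra digits for the depth step; rounded: -124.0, -46.7).
Then from the Seismometer 0 sphere: z² = 173.62² − (x − 40.9)² − (y − 5.2)² with x = -123.993, y = -46.702, so z ≈ 16.136 ≈ 16.1 km.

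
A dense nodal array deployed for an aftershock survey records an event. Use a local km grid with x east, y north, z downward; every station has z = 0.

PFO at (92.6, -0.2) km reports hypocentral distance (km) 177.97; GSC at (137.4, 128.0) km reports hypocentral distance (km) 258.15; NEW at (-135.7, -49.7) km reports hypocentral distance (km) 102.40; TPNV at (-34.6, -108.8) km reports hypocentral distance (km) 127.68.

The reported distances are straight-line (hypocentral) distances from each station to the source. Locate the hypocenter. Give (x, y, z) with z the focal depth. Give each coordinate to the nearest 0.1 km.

x ≈ -71.8 km, y ≈ -7.2 km, depth ≈ 67.8 km

Each station gives a sphere (x−x_i)² + (y−y_i)² + z² = d_i² (stations at z=0).
Subtracting the PFO sphere from GSC and NEW: z² cancels, leaving linear equations in x and y:
89.6 x + 256.4 y = -8280.14
-456.6 x − 99.0 y = 33497.34
Solving: x ≈ -71.801, y ≈ -7.203 km (keep extra digits for the depth step; rounded: -71.8, -7.2).
Then from the PFO sphere: z² = 177.97² − (x − 92.6)² − (y + 0.2)² with x = -71.801, y = -7.203, so z ≈ 67.798 ≈ 67.8 km.
Check against TPNV (with the unrounded solution): distance 127.68 ≈ 127.68 km. ✓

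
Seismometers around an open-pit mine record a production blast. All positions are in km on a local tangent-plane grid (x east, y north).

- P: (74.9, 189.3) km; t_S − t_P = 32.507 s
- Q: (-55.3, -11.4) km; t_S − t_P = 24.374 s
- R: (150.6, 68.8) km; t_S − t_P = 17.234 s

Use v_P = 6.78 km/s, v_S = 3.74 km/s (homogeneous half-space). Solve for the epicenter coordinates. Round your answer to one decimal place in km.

(138.0, -74.4)

Distance from S−P lag: d = Δt · v_P v_S / (v_P − v_S) = Δt · (6.78·3.74)/(6.78−3.74) ≈ 8.3412·Δt.
So d_P = 271.15, d_Q = 203.31, d_R = 143.75 km.
Circle about each station: (x − 74.9)² + (y − 189.3)² = 271.15²; (x + 55.3)² + (y + 11.4)² = 203.31²; (x − 150.6)² + (y − 68.8)² = 143.75².
Subtracting the P equation from the Q and R equations removes the quadratic terms:
-260.4 x − 401.4 y = -6069.08
151.4 x − 241.0 y = 38827.56
Solving the 2×2 system: x ≈ 138.0, y ≈ -74.4 km.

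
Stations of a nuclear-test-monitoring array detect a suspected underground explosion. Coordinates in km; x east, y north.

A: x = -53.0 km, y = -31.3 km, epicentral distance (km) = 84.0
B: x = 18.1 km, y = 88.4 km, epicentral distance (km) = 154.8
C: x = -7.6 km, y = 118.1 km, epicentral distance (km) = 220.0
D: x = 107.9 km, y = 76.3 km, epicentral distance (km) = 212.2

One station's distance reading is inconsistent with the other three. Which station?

B

Solve using three stations at a time. Using A, C, D (subtract circle equations pairwise → linear system) gives (x, y) ≈ (-7.3, -101.9).
Distances from that point to each station vs reported:
  A: calculated 84.1 vs reported 84.0 → residual 0.1 km
  B: calculated 192.0 vs reported 154.8 → residual 37.2 km
  C: calculated 220.0 vs reported 220.0 → residual 0.0 km
  D: calculated 212.2 vs reported 212.2 → residual 0.0 km
A, C, D are mutually consistent (residuals ≈ 0); B is off by 37.2 km.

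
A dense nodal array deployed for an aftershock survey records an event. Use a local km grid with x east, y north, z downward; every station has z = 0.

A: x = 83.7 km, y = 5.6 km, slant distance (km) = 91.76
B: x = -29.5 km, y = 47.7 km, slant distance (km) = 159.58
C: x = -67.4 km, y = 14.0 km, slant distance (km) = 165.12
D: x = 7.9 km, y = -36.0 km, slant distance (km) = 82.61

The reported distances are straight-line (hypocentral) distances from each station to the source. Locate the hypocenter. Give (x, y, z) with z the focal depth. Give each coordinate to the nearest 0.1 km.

Each station gives a sphere (x−x_i)² + (y−y_i)² + z² = d_i² (stations at z=0).
Subtracting the A sphere from B and C: z² cancels, leaving linear equations in x and y:
-226.4 x + 84.2 y = -20937.39
-302.2 x + 16.8 y = -21143.01
Solving: x ≈ 66.006, y ≈ -71.182 km (keep extra digits for the depth step; rounded: 66.0, -71.2).
Then from the A sphere: z² = 91.76² − (x − 83.7)² − (y − 5.6)² with x = 66.006, y = -71.182, so z ≈ 47.025 ≈ 47.0 km.
Check against D (with the unrounded solution): distance 82.62 ≈ 82.61 km. ✓

(66.0, -71.2, 47.0)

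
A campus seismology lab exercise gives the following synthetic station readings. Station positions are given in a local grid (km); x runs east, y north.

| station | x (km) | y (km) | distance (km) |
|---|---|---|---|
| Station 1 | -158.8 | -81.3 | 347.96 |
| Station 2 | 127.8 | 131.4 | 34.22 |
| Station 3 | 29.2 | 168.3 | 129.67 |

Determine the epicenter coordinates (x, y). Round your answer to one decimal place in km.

138.8 km east, 99.0 km north

Circle about each station: (x + 158.8)² + (y + 81.3)² = 347.96²; (x − 127.8)² + (y − 131.4)² = 34.22²; (x − 29.2)² + (y − 168.3)² = 129.67².
Subtracting the Station 1 equation from the Station 2 and Station 3 equations removes the quadratic terms:
573.2 x + 425.4 y = 121676.82
376.0 x + 499.2 y = 101612.25
Solving the 2×2 system: x ≈ 138.8, y ≈ 99.0 km.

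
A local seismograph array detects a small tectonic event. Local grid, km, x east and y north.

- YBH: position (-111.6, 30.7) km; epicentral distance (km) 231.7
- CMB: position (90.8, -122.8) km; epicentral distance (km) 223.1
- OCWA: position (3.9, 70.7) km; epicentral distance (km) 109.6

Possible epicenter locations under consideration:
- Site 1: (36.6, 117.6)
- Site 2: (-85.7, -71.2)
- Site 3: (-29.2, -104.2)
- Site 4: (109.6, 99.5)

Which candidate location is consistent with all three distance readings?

For each candidate, compare |candidate − station| to the reported distance:
Site 1: residuals YBH 59.9, CMB 23.3, OCWA 52.4 → max 59.9 km
Site 2: residuals YBH 126.6, CMB 39.2, OCWA 58.2 → max 126.6 km
Site 3: residuals YBH 73.6, CMB 101.7, OCWA 68.4 → max 101.7 km
Site 4: residuals YBH 0.0, CMB 0.0, OCWA 0.0 → max 0.0 km
Only Site 4 has all residuals ≈ 0.

Site 4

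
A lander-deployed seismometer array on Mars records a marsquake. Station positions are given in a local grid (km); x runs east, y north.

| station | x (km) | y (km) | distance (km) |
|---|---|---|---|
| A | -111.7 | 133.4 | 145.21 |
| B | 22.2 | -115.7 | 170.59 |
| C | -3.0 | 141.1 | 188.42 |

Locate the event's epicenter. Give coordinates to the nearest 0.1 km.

Circle about each station: (x + 111.7)² + (y − 133.4)² = 145.21²; (x − 22.2)² + (y + 115.7)² = 170.59²; (x + 3.0)² + (y − 141.1)² = 188.42².
Subtracting pairs of circle equations eliminates x²+y² and gives linear equations (the radical axes):
267.8 x − 498.2 y = -24408.12
217.4 x + 15.4 y = -24770.39
Solving the 2×2 system: x ≈ -113.1, y ≈ -11.8 km.

(-113.1, -11.8)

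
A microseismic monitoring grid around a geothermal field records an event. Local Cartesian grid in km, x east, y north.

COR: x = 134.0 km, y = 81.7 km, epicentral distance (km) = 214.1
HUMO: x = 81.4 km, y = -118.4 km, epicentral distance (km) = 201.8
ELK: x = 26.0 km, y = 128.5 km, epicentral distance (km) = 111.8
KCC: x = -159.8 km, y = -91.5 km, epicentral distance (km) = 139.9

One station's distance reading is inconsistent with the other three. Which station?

Solve using three stations at a time. Using COR, HUMO, KCC (subtract circle equations pairwise → linear system) gives (x, y) ≈ (-69.6, 15.5).
Distances from that point to each station vs reported:
  COR: calculated 214.1 vs reported 214.1 → residual 0.0 km
  HUMO: calculated 201.8 vs reported 201.8 → residual 0.0 km
  ELK: calculated 148.0 vs reported 111.8 → residual 36.2 km
  KCC: calculated 139.9 vs reported 139.9 → residual 0.0 km
COR, HUMO, KCC are mutually consistent (residuals ≈ 0); ELK is off by 36.2 km.

ELK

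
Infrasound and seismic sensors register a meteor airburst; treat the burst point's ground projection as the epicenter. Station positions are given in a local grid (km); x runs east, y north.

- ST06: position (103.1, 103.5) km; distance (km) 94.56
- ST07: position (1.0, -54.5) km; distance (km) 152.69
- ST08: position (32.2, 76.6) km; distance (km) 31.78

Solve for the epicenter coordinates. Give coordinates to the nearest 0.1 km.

Circle about each station: (x − 103.1)² + (y − 103.5)² = 94.56²; (x − 1.0)² + (y + 54.5)² = 152.69²; (x − 32.2)² + (y − 76.6)² = 31.78².
Subtracting the ST06 equation from the ST07 and ST08 equations removes the quadratic terms:
-204.2 x − 316.0 y = -32743.25
-141.8 x − 53.8 y = -6505.83
Solving the 2×2 system: x ≈ 8.7, y ≈ 98.0 km.
Check against ST06 (with the unrounded x, y): √((x − 103.1)²+(y − 103.5)²) = 94.56 ≈ 94.56 km. ✓

8.7 km east, 98.0 km north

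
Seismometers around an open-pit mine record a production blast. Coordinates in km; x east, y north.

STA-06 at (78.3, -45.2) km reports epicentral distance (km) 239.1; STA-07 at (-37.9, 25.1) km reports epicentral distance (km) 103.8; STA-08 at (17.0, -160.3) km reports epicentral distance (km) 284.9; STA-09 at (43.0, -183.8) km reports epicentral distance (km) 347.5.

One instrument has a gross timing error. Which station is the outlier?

STA-09

Solve using three stations at a time. Using STA-06, STA-07, STA-08 (subtract circle equations pairwise → linear system) gives (x, y) ≈ (-118.8, 90.2).
Distances from that point to each station vs reported:
  STA-06: calculated 239.1 vs reported 239.1 → residual 0.0 km
  STA-07: calculated 103.8 vs reported 103.8 → residual 0.0 km
  STA-08: calculated 284.9 vs reported 284.9 → residual 0.0 km
  STA-09: calculated 318.2 vs reported 347.5 → residual 29.3 km
STA-06, STA-07, STA-08 are mutually consistent (residuals ≈ 0); STA-09 is off by 29.3 km.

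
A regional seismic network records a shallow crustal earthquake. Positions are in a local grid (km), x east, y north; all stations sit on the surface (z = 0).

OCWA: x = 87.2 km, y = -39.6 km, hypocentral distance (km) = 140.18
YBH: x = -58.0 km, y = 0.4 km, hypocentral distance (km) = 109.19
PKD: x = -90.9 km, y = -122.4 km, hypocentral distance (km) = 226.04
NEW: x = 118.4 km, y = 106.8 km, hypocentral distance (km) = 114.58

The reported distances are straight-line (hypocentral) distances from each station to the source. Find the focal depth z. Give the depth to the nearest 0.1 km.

Each station gives a sphere (x−x_i)² + (y−y_i)² + z² = d_i² (stations at z=0).
Subtracting the OCWA sphere from YBH and PKD: z² cancels, leaving linear equations in x and y:
-290.4 x + 80.0 y = 1920.14
-356.2 x − 165.6 y = -17371.08
Solving: x ≈ 13.994, y ≈ 74.798 km (keep extra digits for the depth step; rounded: 14.0, 74.8).
Then from the OCWA sphere: z² = 140.18² − (x − 87.2)² − (y + 39.6)² with x = 13.994, y = 74.798, so z ≈ 34.705 ≈ 34.7 km.

z ≈ 34.7 km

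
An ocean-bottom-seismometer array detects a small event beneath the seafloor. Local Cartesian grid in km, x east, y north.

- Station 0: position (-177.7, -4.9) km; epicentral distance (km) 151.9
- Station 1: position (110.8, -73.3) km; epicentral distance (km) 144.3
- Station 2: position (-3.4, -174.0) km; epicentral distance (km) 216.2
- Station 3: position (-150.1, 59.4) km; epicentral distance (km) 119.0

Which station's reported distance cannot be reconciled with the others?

Solve using three stations at a time. Using Station 0, Station 2, Station 3 (subtract circle equations pairwise → linear system) gives (x, y) ≈ (-32.6, 40.2).
Distances from that point to each station vs reported:
  Station 0: calculated 151.9 vs reported 151.9 → residual 0.0 km
  Station 1: calculated 182.9 vs reported 144.3 → residual 38.6 km
  Station 2: calculated 216.2 vs reported 216.2 → residual 0.0 km
  Station 3: calculated 119.0 vs reported 119.0 → residual 0.0 km
Station 0, Station 2, Station 3 are mutually consistent (residuals ≈ 0); Station 1 is off by 38.6 km.

Station 1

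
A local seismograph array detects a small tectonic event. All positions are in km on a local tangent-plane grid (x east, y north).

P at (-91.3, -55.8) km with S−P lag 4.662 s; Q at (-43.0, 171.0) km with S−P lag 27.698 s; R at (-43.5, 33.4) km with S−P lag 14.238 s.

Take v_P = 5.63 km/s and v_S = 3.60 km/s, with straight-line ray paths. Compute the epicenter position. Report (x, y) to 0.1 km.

x ≈ -86.5 km, y ≈ -102.1 km

Distance from S−P lag: d = Δt · v_P v_S / (v_P − v_S) = Δt · (5.63·3.60)/(5.63−3.60) ≈ 9.9842·Δt.
So d_P = 46.55, d_Q = 276.54, d_R = 142.16 km.
Circle about each station: (x + 91.3)² + (y + 55.8)² = 46.55²; (x + 43.0)² + (y − 171.0)² = 276.54²; (x + 43.5)² + (y − 33.4)² = 142.16².
Subtracting the P equation from the Q and R equations removes the quadratic terms:
96.6 x + 453.6 y = -54666.80
95.6 x + 178.4 y = -26484.08
Solving the 2×2 system: x ≈ -86.5, y ≈ -102.1 km.
Check against P (with the unrounded x, y): √((x + 91.3)²+(y + 55.8)²) = 46.54 ≈ 46.55 km. ✓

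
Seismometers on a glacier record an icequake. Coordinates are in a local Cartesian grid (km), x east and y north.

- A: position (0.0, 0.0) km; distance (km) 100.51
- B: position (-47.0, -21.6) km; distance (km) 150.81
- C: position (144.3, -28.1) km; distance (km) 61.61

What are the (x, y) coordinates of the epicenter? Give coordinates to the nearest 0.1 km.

x ≈ 99.5 km, y ≈ 14.2 km

Circle about each station: x² + y² = 100.51²; (x + 47.0)² + (y + 21.6)² = 150.81²; (x − 144.3)² + (y + 28.1)² = 61.61².
Subtracting pairs of circle equations eliminates x²+y² and gives linear equations (the radical axes):
-94.0 x − 43.2 y = -9965.84
288.6 x − 56.2 y = 27918.57
Solving the 2×2 system: x ≈ 99.5, y ≈ 14.2 km.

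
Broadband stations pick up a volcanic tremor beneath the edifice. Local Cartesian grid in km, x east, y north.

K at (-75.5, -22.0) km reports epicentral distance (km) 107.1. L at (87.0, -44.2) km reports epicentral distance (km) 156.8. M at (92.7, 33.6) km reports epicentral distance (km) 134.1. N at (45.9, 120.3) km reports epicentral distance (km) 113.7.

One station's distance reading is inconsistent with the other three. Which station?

K

Solve using three stations at a time. Using L, M, N (subtract circle equations pairwise → linear system) gives (x, y) ≈ (-40.7, 46.7).
Distances from that point to each station vs reported:
  K: calculated 77.0 vs reported 107.1 → residual 30.1 km
  L: calculated 156.8 vs reported 156.8 → residual 0.0 km
  M: calculated 134.1 vs reported 134.1 → residual 0.0 km
  N: calculated 113.7 vs reported 113.7 → residual 0.0 km
L, M, N are mutually consistent (residuals ≈ 0); K is off by 30.1 km.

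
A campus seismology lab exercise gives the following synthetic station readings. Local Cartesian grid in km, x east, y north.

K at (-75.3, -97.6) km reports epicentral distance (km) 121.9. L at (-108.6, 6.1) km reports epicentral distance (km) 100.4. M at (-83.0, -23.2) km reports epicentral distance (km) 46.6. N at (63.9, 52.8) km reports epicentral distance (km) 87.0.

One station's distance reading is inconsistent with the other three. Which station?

Solve using three stations at a time. Using K, L, N (subtract circle equations pairwise → linear system) gives (x, y) ≈ (-8.2, 4.2).
Distances from that point to each station vs reported:
  K: calculated 121.9 vs reported 121.9 → residual 0.0 km
  L: calculated 100.4 vs reported 100.4 → residual 0.0 km
  M: calculated 79.6 vs reported 46.6 → residual 33.0 km
  N: calculated 87.0 vs reported 87.0 → residual 0.0 km
K, L, N are mutually consistent (residuals ≈ 0); M is off by 33.0 km.

M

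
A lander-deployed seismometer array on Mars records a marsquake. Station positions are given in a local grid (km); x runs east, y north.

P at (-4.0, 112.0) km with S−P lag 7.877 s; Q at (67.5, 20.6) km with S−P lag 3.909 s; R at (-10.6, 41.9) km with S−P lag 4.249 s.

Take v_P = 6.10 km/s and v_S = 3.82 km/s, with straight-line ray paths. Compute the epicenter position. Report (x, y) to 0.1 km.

Distance from S−P lag: d = Δt · v_P v_S / (v_P − v_S) = Δt · (6.10·3.82)/(6.10−3.82) ≈ 10.2202·Δt.
So d_P = 80.50, d_Q = 39.95, d_R = 43.43 km.
Circle about each station: (x + 4.0)² + (y − 112.0)² = 80.50²; (x − 67.5)² + (y − 20.6)² = 39.95²; (x + 10.6)² + (y − 41.9)² = 43.43².
Subtracting pairs of circle equations eliminates x²+y² and gives linear equations (the radical axes):
143.0 x − 182.8 y = -2695.14
-13.2 x − 140.2 y = -6097.94
Solving the 2×2 system: x ≈ 32.8, y ≈ 40.4 km.
Check against P (with the unrounded x, y): √((x + 4.0)²+(y − 112.0)²) = 80.50 ≈ 80.50 km. ✓

x ≈ 32.8 km, y ≈ 40.4 km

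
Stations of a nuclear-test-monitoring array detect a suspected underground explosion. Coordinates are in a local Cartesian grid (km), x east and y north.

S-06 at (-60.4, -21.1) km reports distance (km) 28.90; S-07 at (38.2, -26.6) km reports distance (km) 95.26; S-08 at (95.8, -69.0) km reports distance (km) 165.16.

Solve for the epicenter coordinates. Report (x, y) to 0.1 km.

-51.2 km east, 6.3 km north

Circle about each station: (x + 60.4)² + (y + 21.1)² = 28.90²; (x − 38.2)² + (y + 26.6)² = 95.26²; (x − 95.8)² + (y + 69.0)² = 165.16².
Subtracting the S-06 equation from the S-07 and S-08 equations removes the quadratic terms:
197.2 x − 11.0 y = -10165.83
312.4 x − 95.8 y = -16597.35
Solving the 2×2 system: x ≈ -51.2, y ≈ 6.3 km.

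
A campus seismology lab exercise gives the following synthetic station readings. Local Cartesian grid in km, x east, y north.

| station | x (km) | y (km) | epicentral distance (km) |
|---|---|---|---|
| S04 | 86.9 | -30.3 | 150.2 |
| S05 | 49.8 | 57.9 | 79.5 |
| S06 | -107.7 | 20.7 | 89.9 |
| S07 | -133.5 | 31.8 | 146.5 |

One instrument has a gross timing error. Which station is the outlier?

Solve using three stations at a time. Using S04, S05, S06 (subtract circle equations pairwise → linear system) gives (x, y) ≈ (-29.4, 64.8).
Distances from that point to each station vs reported:
  S04: calculated 150.2 vs reported 150.2 → residual 0.0 km
  S05: calculated 79.5 vs reported 79.5 → residual 0.0 km
  S06: calculated 89.9 vs reported 89.9 → residual 0.0 km
  S07: calculated 109.2 vs reported 146.5 → residual 37.3 km
S04, S05, S06 are mutually consistent (residuals ≈ 0); S07 is off by 37.3 km.

S07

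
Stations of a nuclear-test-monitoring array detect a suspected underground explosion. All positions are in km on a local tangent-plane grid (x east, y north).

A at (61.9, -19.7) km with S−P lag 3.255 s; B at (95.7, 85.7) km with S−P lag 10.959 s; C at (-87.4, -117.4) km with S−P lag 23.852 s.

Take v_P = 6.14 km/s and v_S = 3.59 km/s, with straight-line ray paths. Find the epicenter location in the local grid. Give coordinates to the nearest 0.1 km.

Distance from S−P lag: d = Δt · v_P v_S / (v_P − v_S) = Δt · (6.14·3.59)/(6.14−3.59) ≈ 8.6442·Δt.
So d_A = 28.14, d_B = 94.73, d_C = 206.18 km.
Circle about each station: (x − 61.9)² + (y + 19.7)² = 28.14²; (x − 95.7)² + (y − 85.7)² = 94.73²; (x + 87.4)² + (y + 117.4)² = 206.18².
Subtracting the A equation from the B and C equations removes the quadratic terms:
67.6 x + 210.8 y = 4101.37
-298.6 x − 195.4 y = -24516.51
Solving the 2×2 system: x ≈ 87.8, y ≈ -8.7 km.
Check against A (with the unrounded x, y): √((x − 61.9)²+(y + 19.7)²) = 28.14 ≈ 28.14 km. ✓

x ≈ 87.8 km, y ≈ -8.7 km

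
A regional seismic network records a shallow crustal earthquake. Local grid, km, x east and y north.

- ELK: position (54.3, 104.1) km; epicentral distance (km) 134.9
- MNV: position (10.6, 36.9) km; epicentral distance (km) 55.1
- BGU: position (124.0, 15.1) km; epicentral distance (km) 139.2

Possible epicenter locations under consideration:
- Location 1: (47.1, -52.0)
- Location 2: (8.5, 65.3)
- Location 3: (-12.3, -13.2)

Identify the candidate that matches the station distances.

For each candidate, compare |candidate − station| to the reported distance:
Location 1: residuals ELK 21.4, MNV 41.0, BGU 37.1 → max 41.0 km
Location 2: residuals ELK 74.9, MNV 26.6, BGU 13.3 → max 74.9 km
Location 3: residuals ELK 0.0, MNV 0.0, BGU 0.0 → max 0.0 km
Only Location 3 has all residuals ≈ 0.

Location 3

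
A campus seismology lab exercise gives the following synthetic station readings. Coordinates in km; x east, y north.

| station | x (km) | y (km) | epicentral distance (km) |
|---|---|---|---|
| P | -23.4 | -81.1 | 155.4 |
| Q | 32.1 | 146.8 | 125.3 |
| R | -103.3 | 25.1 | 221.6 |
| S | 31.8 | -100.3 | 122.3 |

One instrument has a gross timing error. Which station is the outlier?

Q

Solve using three stations at a time. Using P, R, S (subtract circle equations pairwise → linear system) gives (x, y) ≈ (115.1, -11.2).
Distances from that point to each station vs reported:
  P: calculated 155.1 vs reported 155.4 → residual 0.3 km
  Q: calculated 178.5 vs reported 125.3 → residual 53.2 km
  R: calculated 221.4 vs reported 221.6 → residual 0.2 km
  S: calculated 121.9 vs reported 122.3 → residual 0.4 km
P, R, S are mutually consistent (residuals ≈ 0); Q is off by 53.2 km.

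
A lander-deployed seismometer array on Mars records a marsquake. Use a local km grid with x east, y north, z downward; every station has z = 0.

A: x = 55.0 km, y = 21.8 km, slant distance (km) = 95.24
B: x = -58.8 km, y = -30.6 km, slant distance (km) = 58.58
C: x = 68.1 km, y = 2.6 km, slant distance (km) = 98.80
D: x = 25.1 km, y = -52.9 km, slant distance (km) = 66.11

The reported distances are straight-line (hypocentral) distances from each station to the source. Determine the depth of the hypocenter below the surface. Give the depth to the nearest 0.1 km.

Each station gives a sphere (x−x_i)² + (y−y_i)² + z² = d_i² (stations at z=0).
Subtracting the A sphere from B and C: z² cancels, leaving linear equations in x and y:
-227.6 x − 104.8 y = 6532.60
26.2 x − 38.4 y = 453.35
Solving: x ≈ -17.704, y ≈ -23.885 km (keep extra digits for the depth step; rounded: -17.7, -23.9).
Then from the A sphere: z² = 95.24² − (x − 55.0)² − (y − 21.8)² with x = -17.704, y = -23.885, so z ≈ 41.203 ≈ 41.2 km.

z ≈ 41.2 km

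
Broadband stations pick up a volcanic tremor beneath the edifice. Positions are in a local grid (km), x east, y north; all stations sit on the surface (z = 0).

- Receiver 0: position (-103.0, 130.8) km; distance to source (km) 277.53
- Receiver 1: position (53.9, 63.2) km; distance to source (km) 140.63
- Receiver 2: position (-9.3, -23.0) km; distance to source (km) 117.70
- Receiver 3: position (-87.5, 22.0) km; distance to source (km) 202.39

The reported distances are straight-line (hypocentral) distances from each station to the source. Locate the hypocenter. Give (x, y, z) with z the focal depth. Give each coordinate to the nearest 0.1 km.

(88.9, -63.1, 51.0)

Each station gives a sphere (x−x_i)² + (y−y_i)² + z² = d_i² (stations at z=0).
Subtracting the Receiver 0 sphere from Receiver 1 and Receiver 2: z² cancels, leaving linear equations in x and y:
313.8 x − 135.2 y = 36427.91
187.4 x − 307.6 y = 36067.46
Solving: x ≈ 88.904, y ≈ -63.091 km (keep extra digits for the depth step; rounded: 88.9, -63.1).
Then from the Receiver 0 sphere: z² = 277.53² − (x + 103.0)² − (y − 130.8)² with x = 88.904, y = -63.091, so z ≈ 51.010 ≈ 51.0 km.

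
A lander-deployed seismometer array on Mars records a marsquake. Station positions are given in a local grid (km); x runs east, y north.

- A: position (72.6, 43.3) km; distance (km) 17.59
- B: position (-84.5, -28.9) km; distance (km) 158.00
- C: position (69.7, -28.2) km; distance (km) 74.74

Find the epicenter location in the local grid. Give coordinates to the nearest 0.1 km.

55.1 km east, 45.1 km north

Circle about each station: (x − 72.6)² + (y − 43.3)² = 17.59²; (x + 84.5)² + (y + 28.9)² = 158.00²; (x − 69.7)² + (y + 28.2)² = 74.74².
Subtracting the A equation from the B and C equations removes the quadratic terms:
-314.2 x − 144.4 y = -23824.78
-5.8 x − 143.0 y = -6768.98
Solving the 2×2 system: x ≈ 55.1, y ≈ 45.1 km.
Check against A (with the unrounded x, y): √((x − 72.6)²+(y − 43.3)²) = 17.59 ≈ 17.59 km. ✓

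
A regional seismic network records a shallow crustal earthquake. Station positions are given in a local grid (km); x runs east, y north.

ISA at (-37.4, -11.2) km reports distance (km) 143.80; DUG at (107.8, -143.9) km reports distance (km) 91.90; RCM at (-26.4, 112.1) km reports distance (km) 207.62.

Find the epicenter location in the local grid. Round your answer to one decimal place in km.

Circle about each station: (x + 37.4)² + (y + 11.2)² = 143.80²; (x − 107.8)² + (y + 143.9)² = 91.90²; (x + 26.4)² + (y − 112.1)² = 207.62².
Subtracting pairs of circle equations eliminates x²+y² and gives linear equations (the radical axes):
290.4 x − 265.4 y = 43036.68
22.0 x + 246.6 y = -10688.45
Solving the 2×2 system: x ≈ 100.4, y ≈ -52.3 km.

(100.4, -52.3)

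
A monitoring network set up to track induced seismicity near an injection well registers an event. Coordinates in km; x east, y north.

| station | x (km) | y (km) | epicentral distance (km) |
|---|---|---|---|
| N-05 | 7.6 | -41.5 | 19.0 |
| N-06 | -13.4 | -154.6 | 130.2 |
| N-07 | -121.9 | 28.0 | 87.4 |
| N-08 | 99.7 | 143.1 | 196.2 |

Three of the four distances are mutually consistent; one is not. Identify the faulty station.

Solve using three stations at a time. Using N-05, N-06, N-08 (subtract circle equations pairwise → linear system) gives (x, y) ≈ (-1.5, -25.0).
Distances from that point to each station vs reported:
  N-05: calculated 18.9 vs reported 19.0 → residual 0.1 km
  N-06: calculated 130.2 vs reported 130.2 → residual 0.0 km
  N-07: calculated 131.5 vs reported 87.4 → residual 44.1 km
  N-08: calculated 196.2 vs reported 196.2 → residual 0.0 km
N-05, N-06, N-08 are mutually consistent (residuals ≈ 0); N-07 is off by 44.1 km.

N-07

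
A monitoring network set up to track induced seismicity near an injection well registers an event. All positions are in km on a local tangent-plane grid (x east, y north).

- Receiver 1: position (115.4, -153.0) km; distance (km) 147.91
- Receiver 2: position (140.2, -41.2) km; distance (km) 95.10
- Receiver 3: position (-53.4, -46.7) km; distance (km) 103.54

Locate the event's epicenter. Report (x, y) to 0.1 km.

Circle about each station: (x − 115.4)² + (y + 153.0)² = 147.91²; (x − 140.2)² + (y + 41.2)² = 95.10²; (x + 53.4)² + (y + 46.7)² = 103.54².
Subtracting the Receiver 1 equation from the Receiver 2 and Receiver 3 equations removes the quadratic terms:
49.6 x + 223.6 y = -2539.32
-337.6 x + 212.6 y = -20536.87
Solving the 2×2 system: x ≈ 47.1, y ≈ -21.8 km.
Check against Receiver 1 (with the unrounded x, y): √((x − 115.4)²+(y + 153.0)²) = 147.91 ≈ 147.91 km. ✓

47.1 km east, -21.8 km north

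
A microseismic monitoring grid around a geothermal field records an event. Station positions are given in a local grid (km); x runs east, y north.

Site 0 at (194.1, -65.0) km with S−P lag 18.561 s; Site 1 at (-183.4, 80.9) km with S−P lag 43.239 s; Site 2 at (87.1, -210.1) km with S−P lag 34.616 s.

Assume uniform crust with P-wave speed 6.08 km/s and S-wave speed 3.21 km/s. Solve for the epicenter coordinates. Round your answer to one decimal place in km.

105.2 km east, 24.6 km north

Distance from S−P lag: d = Δt · v_P v_S / (v_P − v_S) = Δt · (6.08·3.21)/(6.08−3.21) ≈ 6.8003·Δt.
So d_Site 0 = 126.22, d_Site 1 = 294.04, d_Site 2 = 235.40 km.
Circle about each station: (x − 194.1)² + (y + 65.0)² = 126.22²; (x + 183.4)² + (y − 80.9)² = 294.04²; (x − 87.1)² + (y + 210.1)² = 235.40².
Subtracting the Site 0 equation from the Site 1 and Site 2 equations removes the quadratic terms:
-755.0 x + 291.8 y = -72247.47
-214.0 x − 290.2 y = -29653.06
Solving the 2×2 system: x ≈ 105.2, y ≈ 24.6 km.
Check against Site 0 (with the unrounded x, y): √((x − 194.1)²+(y + 65.0)²) = 126.22 ≈ 126.22 km. ✓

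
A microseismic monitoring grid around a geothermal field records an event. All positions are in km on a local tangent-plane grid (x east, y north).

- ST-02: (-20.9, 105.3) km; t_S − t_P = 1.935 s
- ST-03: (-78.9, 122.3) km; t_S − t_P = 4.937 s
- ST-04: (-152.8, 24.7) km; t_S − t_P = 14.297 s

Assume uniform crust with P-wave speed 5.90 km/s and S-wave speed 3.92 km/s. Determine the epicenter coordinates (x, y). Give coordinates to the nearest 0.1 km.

x ≈ -21.5 km, y ≈ 127.9 km

Distance from S−P lag: d = Δt · v_P v_S / (v_P − v_S) = Δt · (5.90·3.92)/(5.90−3.92) ≈ 11.6808·Δt.
So d_ST-02 = 22.60, d_ST-03 = 57.67, d_ST-04 = 167.00 km.
Circle about each station: (x + 20.9)² + (y − 105.3)² = 22.60²; (x + 78.9)² + (y − 122.3)² = 57.67²; (x + 152.8)² + (y − 24.7)² = 167.00².
Subtracting the ST-02 equation from the ST-03 and ST-04 equations removes the quadratic terms:
-116.0 x + 34.0 y = 6842.53
-263.8 x − 161.2 y = -14945.21
Solving the 2×2 system: x ≈ -21.5, y ≈ 127.9 km.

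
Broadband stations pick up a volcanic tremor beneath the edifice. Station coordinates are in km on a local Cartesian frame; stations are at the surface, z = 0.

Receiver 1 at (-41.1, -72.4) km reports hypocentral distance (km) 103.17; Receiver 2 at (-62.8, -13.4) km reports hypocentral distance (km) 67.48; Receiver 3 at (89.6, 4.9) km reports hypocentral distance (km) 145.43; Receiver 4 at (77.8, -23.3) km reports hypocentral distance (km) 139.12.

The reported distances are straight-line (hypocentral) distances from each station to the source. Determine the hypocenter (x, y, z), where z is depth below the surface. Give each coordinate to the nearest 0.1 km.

Each station gives a sphere (x−x_i)² + (y−y_i)² + z² = d_i² (stations at z=0).
Subtracting the Receiver 1 sphere from Receiver 2 and Receiver 3: z² cancels, leaving linear equations in x and y:
-43.4 x + 118.0 y = 3282.93
261.4 x + 154.6 y = -9384.64
Solving: x ≈ -43.002, y ≈ 12.005 km (keep extra digits for the depth step; rounded: -43.0, 12.0).
Then from the Receiver 1 sphere: z² = 103.17² − (x + 41.1)² − (y + 72.4)² with x = -43.002, y = 12.005, so z ≈ 59.298 ≈ 59.3 km.
Check against Receiver 4 (with the unrounded solution): distance 139.12 ≈ 139.12 km. ✓

x ≈ -43.0 km, y ≈ 12.0 km, depth ≈ 59.3 km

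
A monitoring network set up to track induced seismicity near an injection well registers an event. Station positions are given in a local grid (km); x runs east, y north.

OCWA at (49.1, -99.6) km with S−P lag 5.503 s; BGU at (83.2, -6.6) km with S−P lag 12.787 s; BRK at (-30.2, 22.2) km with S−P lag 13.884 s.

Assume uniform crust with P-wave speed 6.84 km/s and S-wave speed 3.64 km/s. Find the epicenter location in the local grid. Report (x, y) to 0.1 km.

x ≈ 12.8 km, y ≈ -76.9 km

Distance from S−P lag: d = Δt · v_P v_S / (v_P − v_S) = Δt · (6.84·3.64)/(6.84−3.64) ≈ 7.7805·Δt.
So d_OCWA = 42.82, d_BGU = 99.49, d_BRK = 108.02 km.
Circle about each station: (x − 49.1)² + (y + 99.6)² = 42.82²; (x − 83.2)² + (y + 6.6)² = 99.49²; (x + 30.2)² + (y − 22.2)² = 108.02².
Subtracting the OCWA equation from the BGU and BRK equations removes the quadratic terms:
68.2 x + 186.0 y = -13429.88
-158.6 x + 243.6 y = -20760.86
Solving the 2×2 system: x ≈ 12.8, y ≈ -76.9 km.
Check against OCWA (with the unrounded x, y): √((x − 49.1)²+(y + 99.6)²) = 42.82 ≈ 42.82 km. ✓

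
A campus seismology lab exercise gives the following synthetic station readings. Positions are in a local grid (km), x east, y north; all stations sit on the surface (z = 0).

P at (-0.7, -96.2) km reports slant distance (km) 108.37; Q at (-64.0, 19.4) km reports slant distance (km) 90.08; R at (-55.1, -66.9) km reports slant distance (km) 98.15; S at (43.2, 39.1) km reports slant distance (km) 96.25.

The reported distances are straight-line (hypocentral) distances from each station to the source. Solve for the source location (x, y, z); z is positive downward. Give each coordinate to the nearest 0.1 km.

Each station gives a sphere (x−x_i)² + (y−y_i)² + z² = d_i² (stations at z=0).
Subtracting the P sphere from Q and R: z² cancels, leaving linear equations in x and y:
-126.6 x + 231.2 y = -1152.92
-108.8 x + 58.6 y = 367.32
Solving: x ≈ -8.598, y ≈ -9.695 km (keep extra digits for the depth step; rounded: -8.6, -9.7).
Then from the P sphere: z² = 108.37² − (x + 0.7)² − (y + 96.2)² with x = -8.598, y = -9.695, so z ≈ 64.796 ≈ 64.8 km.

x ≈ -8.6 km, y ≈ -9.7 km, depth ≈ 64.8 km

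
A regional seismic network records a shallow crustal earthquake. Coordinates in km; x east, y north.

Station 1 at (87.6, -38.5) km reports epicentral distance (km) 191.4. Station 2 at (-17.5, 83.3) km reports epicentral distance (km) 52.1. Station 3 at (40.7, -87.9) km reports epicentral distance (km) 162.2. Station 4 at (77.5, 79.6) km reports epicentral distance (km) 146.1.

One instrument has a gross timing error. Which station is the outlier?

Solve using three stations at a time. Using Station 1, Station 2, Station 4 (subtract circle equations pairwise → linear system) gives (x, y) ≈ (-68.4, 72.4).
Distances from that point to each station vs reported:
  Station 1: calculated 191.4 vs reported 191.4 → residual 0.0 km
  Station 2: calculated 52.1 vs reported 52.1 → residual 0.0 km
  Station 3: calculated 193.9 vs reported 162.2 → residual 31.7 km
  Station 4: calculated 146.1 vs reported 146.1 → residual 0.0 km
Station 1, Station 2, Station 4 are mutually consistent (residuals ≈ 0); Station 3 is off by 31.7 km.

Station 3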